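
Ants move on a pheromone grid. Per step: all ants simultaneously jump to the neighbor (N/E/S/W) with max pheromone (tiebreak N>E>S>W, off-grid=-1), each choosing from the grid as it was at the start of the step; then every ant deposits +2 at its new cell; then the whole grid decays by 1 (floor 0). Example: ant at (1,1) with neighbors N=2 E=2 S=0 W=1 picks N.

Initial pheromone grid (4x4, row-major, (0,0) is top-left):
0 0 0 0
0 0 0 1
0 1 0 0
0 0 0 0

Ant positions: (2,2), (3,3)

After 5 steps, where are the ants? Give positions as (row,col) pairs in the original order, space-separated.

Step 1: ant0:(2,2)->W->(2,1) | ant1:(3,3)->N->(2,3)
  grid max=2 at (2,1)
Step 2: ant0:(2,1)->N->(1,1) | ant1:(2,3)->N->(1,3)
  grid max=1 at (1,1)
Step 3: ant0:(1,1)->S->(2,1) | ant1:(1,3)->N->(0,3)
  grid max=2 at (2,1)
Step 4: ant0:(2,1)->N->(1,1) | ant1:(0,3)->S->(1,3)
  grid max=1 at (1,1)
Step 5: ant0:(1,1)->S->(2,1) | ant1:(1,3)->N->(0,3)
  grid max=2 at (2,1)

(2,1) (0,3)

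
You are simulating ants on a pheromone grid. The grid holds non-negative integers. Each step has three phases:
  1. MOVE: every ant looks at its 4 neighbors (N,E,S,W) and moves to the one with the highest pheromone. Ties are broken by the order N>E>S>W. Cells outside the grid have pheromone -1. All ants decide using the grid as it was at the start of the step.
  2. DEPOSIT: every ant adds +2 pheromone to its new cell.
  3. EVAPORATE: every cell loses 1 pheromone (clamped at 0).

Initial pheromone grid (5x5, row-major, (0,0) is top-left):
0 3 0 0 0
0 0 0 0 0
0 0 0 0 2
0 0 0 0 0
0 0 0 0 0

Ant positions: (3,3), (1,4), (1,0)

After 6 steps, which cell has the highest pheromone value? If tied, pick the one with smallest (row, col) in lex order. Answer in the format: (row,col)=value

Answer: (2,4)=8

Derivation:
Step 1: ant0:(3,3)->N->(2,3) | ant1:(1,4)->S->(2,4) | ant2:(1,0)->N->(0,0)
  grid max=3 at (2,4)
Step 2: ant0:(2,3)->E->(2,4) | ant1:(2,4)->W->(2,3) | ant2:(0,0)->E->(0,1)
  grid max=4 at (2,4)
Step 3: ant0:(2,4)->W->(2,3) | ant1:(2,3)->E->(2,4) | ant2:(0,1)->E->(0,2)
  grid max=5 at (2,4)
Step 4: ant0:(2,3)->E->(2,4) | ant1:(2,4)->W->(2,3) | ant2:(0,2)->W->(0,1)
  grid max=6 at (2,4)
Step 5: ant0:(2,4)->W->(2,3) | ant1:(2,3)->E->(2,4) | ant2:(0,1)->E->(0,2)
  grid max=7 at (2,4)
Step 6: ant0:(2,3)->E->(2,4) | ant1:(2,4)->W->(2,3) | ant2:(0,2)->W->(0,1)
  grid max=8 at (2,4)
Final grid:
  0 3 0 0 0
  0 0 0 0 0
  0 0 0 6 8
  0 0 0 0 0
  0 0 0 0 0
Max pheromone 8 at (2,4)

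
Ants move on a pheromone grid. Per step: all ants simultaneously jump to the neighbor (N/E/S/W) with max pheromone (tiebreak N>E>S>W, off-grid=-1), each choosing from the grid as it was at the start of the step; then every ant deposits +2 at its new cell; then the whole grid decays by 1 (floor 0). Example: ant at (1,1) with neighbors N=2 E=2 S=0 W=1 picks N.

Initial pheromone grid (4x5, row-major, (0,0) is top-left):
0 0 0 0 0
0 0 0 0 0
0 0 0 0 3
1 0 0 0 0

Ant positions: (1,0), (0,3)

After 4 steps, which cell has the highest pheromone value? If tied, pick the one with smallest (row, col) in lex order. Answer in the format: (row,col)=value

Step 1: ant0:(1,0)->N->(0,0) | ant1:(0,3)->E->(0,4)
  grid max=2 at (2,4)
Step 2: ant0:(0,0)->E->(0,1) | ant1:(0,4)->S->(1,4)
  grid max=1 at (0,1)
Step 3: ant0:(0,1)->E->(0,2) | ant1:(1,4)->S->(2,4)
  grid max=2 at (2,4)
Step 4: ant0:(0,2)->E->(0,3) | ant1:(2,4)->N->(1,4)
  grid max=1 at (0,3)
Final grid:
  0 0 0 1 0
  0 0 0 0 1
  0 0 0 0 1
  0 0 0 0 0
Max pheromone 1 at (0,3)

Answer: (0,3)=1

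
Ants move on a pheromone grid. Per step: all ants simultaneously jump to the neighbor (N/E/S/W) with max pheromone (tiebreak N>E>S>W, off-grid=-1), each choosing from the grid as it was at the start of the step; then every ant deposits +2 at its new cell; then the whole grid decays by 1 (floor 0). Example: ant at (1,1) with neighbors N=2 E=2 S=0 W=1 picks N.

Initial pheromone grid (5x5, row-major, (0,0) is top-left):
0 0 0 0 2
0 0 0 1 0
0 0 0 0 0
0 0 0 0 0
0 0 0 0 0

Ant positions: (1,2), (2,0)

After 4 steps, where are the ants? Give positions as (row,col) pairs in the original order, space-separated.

Step 1: ant0:(1,2)->E->(1,3) | ant1:(2,0)->N->(1,0)
  grid max=2 at (1,3)
Step 2: ant0:(1,3)->N->(0,3) | ant1:(1,0)->N->(0,0)
  grid max=1 at (0,0)
Step 3: ant0:(0,3)->S->(1,3) | ant1:(0,0)->E->(0,1)
  grid max=2 at (1,3)
Step 4: ant0:(1,3)->N->(0,3) | ant1:(0,1)->E->(0,2)
  grid max=1 at (0,2)

(0,3) (0,2)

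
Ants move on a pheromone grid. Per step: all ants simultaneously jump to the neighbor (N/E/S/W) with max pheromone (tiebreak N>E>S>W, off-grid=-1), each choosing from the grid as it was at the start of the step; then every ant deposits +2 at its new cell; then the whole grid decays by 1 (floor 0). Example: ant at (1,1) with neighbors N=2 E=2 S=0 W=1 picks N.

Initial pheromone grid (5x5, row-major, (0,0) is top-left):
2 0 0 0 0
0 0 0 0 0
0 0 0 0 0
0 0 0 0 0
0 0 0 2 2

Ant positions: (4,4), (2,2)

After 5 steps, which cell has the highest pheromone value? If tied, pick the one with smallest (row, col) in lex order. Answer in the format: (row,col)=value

Answer: (4,3)=3

Derivation:
Step 1: ant0:(4,4)->W->(4,3) | ant1:(2,2)->N->(1,2)
  grid max=3 at (4,3)
Step 2: ant0:(4,3)->E->(4,4) | ant1:(1,2)->N->(0,2)
  grid max=2 at (4,3)
Step 3: ant0:(4,4)->W->(4,3) | ant1:(0,2)->E->(0,3)
  grid max=3 at (4,3)
Step 4: ant0:(4,3)->E->(4,4) | ant1:(0,3)->E->(0,4)
  grid max=2 at (4,3)
Step 5: ant0:(4,4)->W->(4,3) | ant1:(0,4)->S->(1,4)
  grid max=3 at (4,3)
Final grid:
  0 0 0 0 0
  0 0 0 0 1
  0 0 0 0 0
  0 0 0 0 0
  0 0 0 3 1
Max pheromone 3 at (4,3)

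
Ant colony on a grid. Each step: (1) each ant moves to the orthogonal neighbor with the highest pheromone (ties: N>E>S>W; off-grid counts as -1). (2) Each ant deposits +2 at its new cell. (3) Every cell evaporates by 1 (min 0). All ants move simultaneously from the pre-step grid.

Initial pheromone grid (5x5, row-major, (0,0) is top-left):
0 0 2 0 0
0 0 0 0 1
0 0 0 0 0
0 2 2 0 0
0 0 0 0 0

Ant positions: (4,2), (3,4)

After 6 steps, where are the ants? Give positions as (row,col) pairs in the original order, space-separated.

Step 1: ant0:(4,2)->N->(3,2) | ant1:(3,4)->N->(2,4)
  grid max=3 at (3,2)
Step 2: ant0:(3,2)->W->(3,1) | ant1:(2,4)->N->(1,4)
  grid max=2 at (3,1)
Step 3: ant0:(3,1)->E->(3,2) | ant1:(1,4)->N->(0,4)
  grid max=3 at (3,2)
Step 4: ant0:(3,2)->W->(3,1) | ant1:(0,4)->S->(1,4)
  grid max=2 at (3,1)
Step 5: ant0:(3,1)->E->(3,2) | ant1:(1,4)->N->(0,4)
  grid max=3 at (3,2)
Step 6: ant0:(3,2)->W->(3,1) | ant1:(0,4)->S->(1,4)
  grid max=2 at (3,1)

(3,1) (1,4)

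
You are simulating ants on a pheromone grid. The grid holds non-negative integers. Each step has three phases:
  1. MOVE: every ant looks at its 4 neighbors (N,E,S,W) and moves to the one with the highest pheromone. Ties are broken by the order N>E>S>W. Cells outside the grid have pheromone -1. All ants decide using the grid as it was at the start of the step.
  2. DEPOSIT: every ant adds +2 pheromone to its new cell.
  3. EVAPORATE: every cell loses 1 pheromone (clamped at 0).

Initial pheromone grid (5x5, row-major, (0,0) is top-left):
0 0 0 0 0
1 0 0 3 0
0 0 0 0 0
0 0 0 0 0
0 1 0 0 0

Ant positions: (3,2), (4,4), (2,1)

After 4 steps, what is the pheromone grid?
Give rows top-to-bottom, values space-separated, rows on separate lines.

After step 1: ants at (2,2),(3,4),(1,1)
  0 0 0 0 0
  0 1 0 2 0
  0 0 1 0 0
  0 0 0 0 1
  0 0 0 0 0
After step 2: ants at (1,2),(2,4),(0,1)
  0 1 0 0 0
  0 0 1 1 0
  0 0 0 0 1
  0 0 0 0 0
  0 0 0 0 0
After step 3: ants at (1,3),(1,4),(0,2)
  0 0 1 0 0
  0 0 0 2 1
  0 0 0 0 0
  0 0 0 0 0
  0 0 0 0 0
After step 4: ants at (1,4),(1,3),(0,3)
  0 0 0 1 0
  0 0 0 3 2
  0 0 0 0 0
  0 0 0 0 0
  0 0 0 0 0

0 0 0 1 0
0 0 0 3 2
0 0 0 0 0
0 0 0 0 0
0 0 0 0 0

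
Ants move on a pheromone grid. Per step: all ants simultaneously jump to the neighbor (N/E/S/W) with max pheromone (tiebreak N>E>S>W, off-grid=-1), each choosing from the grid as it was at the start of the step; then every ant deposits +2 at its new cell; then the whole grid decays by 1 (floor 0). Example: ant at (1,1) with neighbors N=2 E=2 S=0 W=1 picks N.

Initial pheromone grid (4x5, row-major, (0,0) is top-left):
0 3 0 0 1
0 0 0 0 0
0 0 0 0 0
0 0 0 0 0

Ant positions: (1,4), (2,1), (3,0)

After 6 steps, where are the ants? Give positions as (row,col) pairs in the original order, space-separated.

Step 1: ant0:(1,4)->N->(0,4) | ant1:(2,1)->N->(1,1) | ant2:(3,0)->N->(2,0)
  grid max=2 at (0,1)
Step 2: ant0:(0,4)->S->(1,4) | ant1:(1,1)->N->(0,1) | ant2:(2,0)->N->(1,0)
  grid max=3 at (0,1)
Step 3: ant0:(1,4)->N->(0,4) | ant1:(0,1)->E->(0,2) | ant2:(1,0)->N->(0,0)
  grid max=2 at (0,1)
Step 4: ant0:(0,4)->S->(1,4) | ant1:(0,2)->W->(0,1) | ant2:(0,0)->E->(0,1)
  grid max=5 at (0,1)
Step 5: ant0:(1,4)->N->(0,4) | ant1:(0,1)->E->(0,2) | ant2:(0,1)->E->(0,2)
  grid max=4 at (0,1)
Step 6: ant0:(0,4)->S->(1,4) | ant1:(0,2)->W->(0,1) | ant2:(0,2)->W->(0,1)
  grid max=7 at (0,1)

(1,4) (0,1) (0,1)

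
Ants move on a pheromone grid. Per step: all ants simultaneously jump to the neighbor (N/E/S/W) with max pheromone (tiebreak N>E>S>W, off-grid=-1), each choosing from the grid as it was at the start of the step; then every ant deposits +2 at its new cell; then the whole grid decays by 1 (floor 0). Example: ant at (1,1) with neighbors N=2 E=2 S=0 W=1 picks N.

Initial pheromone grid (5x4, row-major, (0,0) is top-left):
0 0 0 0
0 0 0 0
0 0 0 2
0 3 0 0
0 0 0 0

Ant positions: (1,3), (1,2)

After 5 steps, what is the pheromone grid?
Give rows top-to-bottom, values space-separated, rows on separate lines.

After step 1: ants at (2,3),(0,2)
  0 0 1 0
  0 0 0 0
  0 0 0 3
  0 2 0 0
  0 0 0 0
After step 2: ants at (1,3),(0,3)
  0 0 0 1
  0 0 0 1
  0 0 0 2
  0 1 0 0
  0 0 0 0
After step 3: ants at (2,3),(1,3)
  0 0 0 0
  0 0 0 2
  0 0 0 3
  0 0 0 0
  0 0 0 0
After step 4: ants at (1,3),(2,3)
  0 0 0 0
  0 0 0 3
  0 0 0 4
  0 0 0 0
  0 0 0 0
After step 5: ants at (2,3),(1,3)
  0 0 0 0
  0 0 0 4
  0 0 0 5
  0 0 0 0
  0 0 0 0

0 0 0 0
0 0 0 4
0 0 0 5
0 0 0 0
0 0 0 0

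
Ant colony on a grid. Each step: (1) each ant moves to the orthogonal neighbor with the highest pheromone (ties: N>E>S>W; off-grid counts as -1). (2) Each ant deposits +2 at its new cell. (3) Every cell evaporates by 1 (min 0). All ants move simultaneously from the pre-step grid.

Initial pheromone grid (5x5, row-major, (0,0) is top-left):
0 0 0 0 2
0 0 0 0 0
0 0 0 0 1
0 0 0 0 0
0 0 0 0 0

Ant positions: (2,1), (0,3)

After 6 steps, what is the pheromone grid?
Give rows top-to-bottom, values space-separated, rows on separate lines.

After step 1: ants at (1,1),(0,4)
  0 0 0 0 3
  0 1 0 0 0
  0 0 0 0 0
  0 0 0 0 0
  0 0 0 0 0
After step 2: ants at (0,1),(1,4)
  0 1 0 0 2
  0 0 0 0 1
  0 0 0 0 0
  0 0 0 0 0
  0 0 0 0 0
After step 3: ants at (0,2),(0,4)
  0 0 1 0 3
  0 0 0 0 0
  0 0 0 0 0
  0 0 0 0 0
  0 0 0 0 0
After step 4: ants at (0,3),(1,4)
  0 0 0 1 2
  0 0 0 0 1
  0 0 0 0 0
  0 0 0 0 0
  0 0 0 0 0
After step 5: ants at (0,4),(0,4)
  0 0 0 0 5
  0 0 0 0 0
  0 0 0 0 0
  0 0 0 0 0
  0 0 0 0 0
After step 6: ants at (1,4),(1,4)
  0 0 0 0 4
  0 0 0 0 3
  0 0 0 0 0
  0 0 0 0 0
  0 0 0 0 0

0 0 0 0 4
0 0 0 0 3
0 0 0 0 0
0 0 0 0 0
0 0 0 0 0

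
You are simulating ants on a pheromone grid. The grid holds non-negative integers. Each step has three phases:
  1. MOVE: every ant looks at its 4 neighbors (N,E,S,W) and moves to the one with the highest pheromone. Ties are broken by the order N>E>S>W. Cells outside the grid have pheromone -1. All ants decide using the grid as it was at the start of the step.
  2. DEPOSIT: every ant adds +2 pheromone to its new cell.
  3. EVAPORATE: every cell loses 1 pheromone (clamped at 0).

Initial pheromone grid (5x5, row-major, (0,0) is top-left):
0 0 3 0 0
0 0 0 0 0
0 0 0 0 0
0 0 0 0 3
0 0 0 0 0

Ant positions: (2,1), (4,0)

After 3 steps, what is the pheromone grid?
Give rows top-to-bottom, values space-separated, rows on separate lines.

After step 1: ants at (1,1),(3,0)
  0 0 2 0 0
  0 1 0 0 0
  0 0 0 0 0
  1 0 0 0 2
  0 0 0 0 0
After step 2: ants at (0,1),(2,0)
  0 1 1 0 0
  0 0 0 0 0
  1 0 0 0 0
  0 0 0 0 1
  0 0 0 0 0
After step 3: ants at (0,2),(1,0)
  0 0 2 0 0
  1 0 0 0 0
  0 0 0 0 0
  0 0 0 0 0
  0 0 0 0 0

0 0 2 0 0
1 0 0 0 0
0 0 0 0 0
0 0 0 0 0
0 0 0 0 0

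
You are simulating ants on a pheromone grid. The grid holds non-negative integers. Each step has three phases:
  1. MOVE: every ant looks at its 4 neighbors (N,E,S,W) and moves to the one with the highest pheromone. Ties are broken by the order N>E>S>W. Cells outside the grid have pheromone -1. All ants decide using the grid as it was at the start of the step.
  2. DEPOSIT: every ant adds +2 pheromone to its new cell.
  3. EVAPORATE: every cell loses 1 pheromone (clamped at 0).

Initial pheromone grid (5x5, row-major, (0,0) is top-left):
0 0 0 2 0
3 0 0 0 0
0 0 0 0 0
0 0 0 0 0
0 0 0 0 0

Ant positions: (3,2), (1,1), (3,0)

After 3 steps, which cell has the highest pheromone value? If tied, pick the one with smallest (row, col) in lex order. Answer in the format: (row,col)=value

Answer: (1,0)=6

Derivation:
Step 1: ant0:(3,2)->N->(2,2) | ant1:(1,1)->W->(1,0) | ant2:(3,0)->N->(2,0)
  grid max=4 at (1,0)
Step 2: ant0:(2,2)->N->(1,2) | ant1:(1,0)->S->(2,0) | ant2:(2,0)->N->(1,0)
  grid max=5 at (1,0)
Step 3: ant0:(1,2)->N->(0,2) | ant1:(2,0)->N->(1,0) | ant2:(1,0)->S->(2,0)
  grid max=6 at (1,0)
Final grid:
  0 0 1 0 0
  6 0 0 0 0
  3 0 0 0 0
  0 0 0 0 0
  0 0 0 0 0
Max pheromone 6 at (1,0)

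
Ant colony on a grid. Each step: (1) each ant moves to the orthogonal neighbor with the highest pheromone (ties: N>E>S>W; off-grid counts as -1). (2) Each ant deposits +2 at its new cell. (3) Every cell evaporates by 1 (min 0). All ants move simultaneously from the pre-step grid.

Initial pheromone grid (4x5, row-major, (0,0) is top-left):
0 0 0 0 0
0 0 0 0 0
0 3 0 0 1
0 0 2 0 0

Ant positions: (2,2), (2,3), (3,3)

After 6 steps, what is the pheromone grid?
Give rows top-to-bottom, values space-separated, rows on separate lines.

After step 1: ants at (2,1),(2,4),(3,2)
  0 0 0 0 0
  0 0 0 0 0
  0 4 0 0 2
  0 0 3 0 0
After step 2: ants at (1,1),(1,4),(2,2)
  0 0 0 0 0
  0 1 0 0 1
  0 3 1 0 1
  0 0 2 0 0
After step 3: ants at (2,1),(2,4),(2,1)
  0 0 0 0 0
  0 0 0 0 0
  0 6 0 0 2
  0 0 1 0 0
After step 4: ants at (1,1),(1,4),(1,1)
  0 0 0 0 0
  0 3 0 0 1
  0 5 0 0 1
  0 0 0 0 0
After step 5: ants at (2,1),(2,4),(2,1)
  0 0 0 0 0
  0 2 0 0 0
  0 8 0 0 2
  0 0 0 0 0
After step 6: ants at (1,1),(1,4),(1,1)
  0 0 0 0 0
  0 5 0 0 1
  0 7 0 0 1
  0 0 0 0 0

0 0 0 0 0
0 5 0 0 1
0 7 0 0 1
0 0 0 0 0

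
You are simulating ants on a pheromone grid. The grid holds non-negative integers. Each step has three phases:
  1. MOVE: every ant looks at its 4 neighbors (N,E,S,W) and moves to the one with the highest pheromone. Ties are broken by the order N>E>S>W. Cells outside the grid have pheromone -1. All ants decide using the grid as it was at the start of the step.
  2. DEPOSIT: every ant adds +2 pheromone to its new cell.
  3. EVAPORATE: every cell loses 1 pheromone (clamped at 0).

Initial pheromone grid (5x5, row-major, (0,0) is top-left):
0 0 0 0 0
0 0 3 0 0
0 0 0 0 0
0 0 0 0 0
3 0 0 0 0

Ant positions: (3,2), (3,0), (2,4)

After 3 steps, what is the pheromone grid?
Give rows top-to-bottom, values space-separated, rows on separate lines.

After step 1: ants at (2,2),(4,0),(1,4)
  0 0 0 0 0
  0 0 2 0 1
  0 0 1 0 0
  0 0 0 0 0
  4 0 0 0 0
After step 2: ants at (1,2),(3,0),(0,4)
  0 0 0 0 1
  0 0 3 0 0
  0 0 0 0 0
  1 0 0 0 0
  3 0 0 0 0
After step 3: ants at (0,2),(4,0),(1,4)
  0 0 1 0 0
  0 0 2 0 1
  0 0 0 0 0
  0 0 0 0 0
  4 0 0 0 0

0 0 1 0 0
0 0 2 0 1
0 0 0 0 0
0 0 0 0 0
4 0 0 0 0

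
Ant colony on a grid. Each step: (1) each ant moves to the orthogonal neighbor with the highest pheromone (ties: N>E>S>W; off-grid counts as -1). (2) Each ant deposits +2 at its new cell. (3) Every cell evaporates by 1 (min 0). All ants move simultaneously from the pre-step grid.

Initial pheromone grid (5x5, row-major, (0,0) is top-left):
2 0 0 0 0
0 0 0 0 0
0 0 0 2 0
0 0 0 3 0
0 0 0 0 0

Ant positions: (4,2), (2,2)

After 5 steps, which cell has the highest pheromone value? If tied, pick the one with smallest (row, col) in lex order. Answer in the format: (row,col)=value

Step 1: ant0:(4,2)->N->(3,2) | ant1:(2,2)->E->(2,3)
  grid max=3 at (2,3)
Step 2: ant0:(3,2)->E->(3,3) | ant1:(2,3)->S->(3,3)
  grid max=5 at (3,3)
Step 3: ant0:(3,3)->N->(2,3) | ant1:(3,3)->N->(2,3)
  grid max=5 at (2,3)
Step 4: ant0:(2,3)->S->(3,3) | ant1:(2,3)->S->(3,3)
  grid max=7 at (3,3)
Step 5: ant0:(3,3)->N->(2,3) | ant1:(3,3)->N->(2,3)
  grid max=7 at (2,3)
Final grid:
  0 0 0 0 0
  0 0 0 0 0
  0 0 0 7 0
  0 0 0 6 0
  0 0 0 0 0
Max pheromone 7 at (2,3)

Answer: (2,3)=7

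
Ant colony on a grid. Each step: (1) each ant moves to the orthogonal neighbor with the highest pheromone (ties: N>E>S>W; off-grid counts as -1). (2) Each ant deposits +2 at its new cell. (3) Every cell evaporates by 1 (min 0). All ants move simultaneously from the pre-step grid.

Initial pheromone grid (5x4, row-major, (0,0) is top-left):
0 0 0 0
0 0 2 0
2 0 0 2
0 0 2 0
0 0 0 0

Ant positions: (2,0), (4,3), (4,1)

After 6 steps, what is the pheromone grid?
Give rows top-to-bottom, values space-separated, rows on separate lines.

After step 1: ants at (1,0),(3,3),(3,1)
  0 0 0 0
  1 0 1 0
  1 0 0 1
  0 1 1 1
  0 0 0 0
After step 2: ants at (2,0),(2,3),(3,2)
  0 0 0 0
  0 0 0 0
  2 0 0 2
  0 0 2 0
  0 0 0 0
After step 3: ants at (1,0),(1,3),(2,2)
  0 0 0 0
  1 0 0 1
  1 0 1 1
  0 0 1 0
  0 0 0 0
After step 4: ants at (2,0),(2,3),(2,3)
  0 0 0 0
  0 0 0 0
  2 0 0 4
  0 0 0 0
  0 0 0 0
After step 5: ants at (1,0),(1,3),(1,3)
  0 0 0 0
  1 0 0 3
  1 0 0 3
  0 0 0 0
  0 0 0 0
After step 6: ants at (2,0),(2,3),(2,3)
  0 0 0 0
  0 0 0 2
  2 0 0 6
  0 0 0 0
  0 0 0 0

0 0 0 0
0 0 0 2
2 0 0 6
0 0 0 0
0 0 0 0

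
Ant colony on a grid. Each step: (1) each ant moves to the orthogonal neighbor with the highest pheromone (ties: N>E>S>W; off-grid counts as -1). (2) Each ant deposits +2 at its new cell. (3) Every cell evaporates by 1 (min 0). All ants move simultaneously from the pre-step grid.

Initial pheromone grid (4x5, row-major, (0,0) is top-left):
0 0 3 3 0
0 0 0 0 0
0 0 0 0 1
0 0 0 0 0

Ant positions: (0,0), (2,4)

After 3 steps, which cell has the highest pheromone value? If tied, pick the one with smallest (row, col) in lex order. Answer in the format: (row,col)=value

Step 1: ant0:(0,0)->E->(0,1) | ant1:(2,4)->N->(1,4)
  grid max=2 at (0,2)
Step 2: ant0:(0,1)->E->(0,2) | ant1:(1,4)->N->(0,4)
  grid max=3 at (0,2)
Step 3: ant0:(0,2)->E->(0,3) | ant1:(0,4)->W->(0,3)
  grid max=4 at (0,3)
Final grid:
  0 0 2 4 0
  0 0 0 0 0
  0 0 0 0 0
  0 0 0 0 0
Max pheromone 4 at (0,3)

Answer: (0,3)=4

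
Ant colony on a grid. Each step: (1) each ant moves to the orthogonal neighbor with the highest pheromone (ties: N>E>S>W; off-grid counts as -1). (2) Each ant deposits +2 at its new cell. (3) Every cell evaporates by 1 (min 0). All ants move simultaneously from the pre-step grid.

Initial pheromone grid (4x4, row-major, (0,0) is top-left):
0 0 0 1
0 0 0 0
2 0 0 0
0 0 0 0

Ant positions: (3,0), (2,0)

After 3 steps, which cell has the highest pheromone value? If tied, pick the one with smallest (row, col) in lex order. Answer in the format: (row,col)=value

Answer: (2,0)=5

Derivation:
Step 1: ant0:(3,0)->N->(2,0) | ant1:(2,0)->N->(1,0)
  grid max=3 at (2,0)
Step 2: ant0:(2,0)->N->(1,0) | ant1:(1,0)->S->(2,0)
  grid max=4 at (2,0)
Step 3: ant0:(1,0)->S->(2,0) | ant1:(2,0)->N->(1,0)
  grid max=5 at (2,0)
Final grid:
  0 0 0 0
  3 0 0 0
  5 0 0 0
  0 0 0 0
Max pheromone 5 at (2,0)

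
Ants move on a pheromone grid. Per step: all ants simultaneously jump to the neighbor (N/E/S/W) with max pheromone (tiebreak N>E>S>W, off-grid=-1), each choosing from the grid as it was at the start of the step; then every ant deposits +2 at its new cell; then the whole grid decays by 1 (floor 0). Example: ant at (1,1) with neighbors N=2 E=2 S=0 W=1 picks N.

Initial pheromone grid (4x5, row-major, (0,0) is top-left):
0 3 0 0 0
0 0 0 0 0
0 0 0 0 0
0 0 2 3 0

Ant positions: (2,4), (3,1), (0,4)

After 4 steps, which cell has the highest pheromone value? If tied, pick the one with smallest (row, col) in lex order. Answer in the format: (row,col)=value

Answer: (0,4)=5

Derivation:
Step 1: ant0:(2,4)->N->(1,4) | ant1:(3,1)->E->(3,2) | ant2:(0,4)->S->(1,4)
  grid max=3 at (1,4)
Step 2: ant0:(1,4)->N->(0,4) | ant1:(3,2)->E->(3,3) | ant2:(1,4)->N->(0,4)
  grid max=3 at (0,4)
Step 3: ant0:(0,4)->S->(1,4) | ant1:(3,3)->W->(3,2) | ant2:(0,4)->S->(1,4)
  grid max=5 at (1,4)
Step 4: ant0:(1,4)->N->(0,4) | ant1:(3,2)->E->(3,3) | ant2:(1,4)->N->(0,4)
  grid max=5 at (0,4)
Final grid:
  0 0 0 0 5
  0 0 0 0 4
  0 0 0 0 0
  0 0 2 3 0
Max pheromone 5 at (0,4)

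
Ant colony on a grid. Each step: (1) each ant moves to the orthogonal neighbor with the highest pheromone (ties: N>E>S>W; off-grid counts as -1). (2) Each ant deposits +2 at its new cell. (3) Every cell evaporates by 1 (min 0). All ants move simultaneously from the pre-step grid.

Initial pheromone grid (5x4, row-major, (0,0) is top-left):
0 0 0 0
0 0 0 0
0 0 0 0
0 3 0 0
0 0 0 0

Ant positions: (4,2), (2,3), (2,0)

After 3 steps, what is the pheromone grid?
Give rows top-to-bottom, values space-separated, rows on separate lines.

After step 1: ants at (3,2),(1,3),(1,0)
  0 0 0 0
  1 0 0 1
  0 0 0 0
  0 2 1 0
  0 0 0 0
After step 2: ants at (3,1),(0,3),(0,0)
  1 0 0 1
  0 0 0 0
  0 0 0 0
  0 3 0 0
  0 0 0 0
After step 3: ants at (2,1),(1,3),(0,1)
  0 1 0 0
  0 0 0 1
  0 1 0 0
  0 2 0 0
  0 0 0 0

0 1 0 0
0 0 0 1
0 1 0 0
0 2 0 0
0 0 0 0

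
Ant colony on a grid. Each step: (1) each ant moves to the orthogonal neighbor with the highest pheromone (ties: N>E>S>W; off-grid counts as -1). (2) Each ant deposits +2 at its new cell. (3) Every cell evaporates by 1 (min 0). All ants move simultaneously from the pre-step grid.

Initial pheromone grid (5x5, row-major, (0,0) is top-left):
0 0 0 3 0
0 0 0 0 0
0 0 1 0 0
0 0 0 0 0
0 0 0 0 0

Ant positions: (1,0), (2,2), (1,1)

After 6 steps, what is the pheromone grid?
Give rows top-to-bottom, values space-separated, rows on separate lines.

After step 1: ants at (0,0),(1,2),(0,1)
  1 1 0 2 0
  0 0 1 0 0
  0 0 0 0 0
  0 0 0 0 0
  0 0 0 0 0
After step 2: ants at (0,1),(0,2),(0,0)
  2 2 1 1 0
  0 0 0 0 0
  0 0 0 0 0
  0 0 0 0 0
  0 0 0 0 0
After step 3: ants at (0,0),(0,1),(0,1)
  3 5 0 0 0
  0 0 0 0 0
  0 0 0 0 0
  0 0 0 0 0
  0 0 0 0 0
After step 4: ants at (0,1),(0,0),(0,0)
  6 6 0 0 0
  0 0 0 0 0
  0 0 0 0 0
  0 0 0 0 0
  0 0 0 0 0
After step 5: ants at (0,0),(0,1),(0,1)
  7 9 0 0 0
  0 0 0 0 0
  0 0 0 0 0
  0 0 0 0 0
  0 0 0 0 0
After step 6: ants at (0,1),(0,0),(0,0)
  10 10 0 0 0
  0 0 0 0 0
  0 0 0 0 0
  0 0 0 0 0
  0 0 0 0 0

10 10 0 0 0
0 0 0 0 0
0 0 0 0 0
0 0 0 0 0
0 0 0 0 0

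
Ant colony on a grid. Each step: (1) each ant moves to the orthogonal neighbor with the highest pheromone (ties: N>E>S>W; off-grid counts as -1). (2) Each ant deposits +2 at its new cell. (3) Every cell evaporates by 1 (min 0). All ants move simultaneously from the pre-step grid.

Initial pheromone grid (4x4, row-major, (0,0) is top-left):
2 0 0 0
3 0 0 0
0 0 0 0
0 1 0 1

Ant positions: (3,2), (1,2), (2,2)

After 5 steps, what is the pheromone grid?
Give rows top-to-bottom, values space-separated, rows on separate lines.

After step 1: ants at (3,3),(0,2),(1,2)
  1 0 1 0
  2 0 1 0
  0 0 0 0
  0 0 0 2
After step 2: ants at (2,3),(1,2),(0,2)
  0 0 2 0
  1 0 2 0
  0 0 0 1
  0 0 0 1
After step 3: ants at (3,3),(0,2),(1,2)
  0 0 3 0
  0 0 3 0
  0 0 0 0
  0 0 0 2
After step 4: ants at (2,3),(1,2),(0,2)
  0 0 4 0
  0 0 4 0
  0 0 0 1
  0 0 0 1
After step 5: ants at (3,3),(0,2),(1,2)
  0 0 5 0
  0 0 5 0
  0 0 0 0
  0 0 0 2

0 0 5 0
0 0 5 0
0 0 0 0
0 0 0 2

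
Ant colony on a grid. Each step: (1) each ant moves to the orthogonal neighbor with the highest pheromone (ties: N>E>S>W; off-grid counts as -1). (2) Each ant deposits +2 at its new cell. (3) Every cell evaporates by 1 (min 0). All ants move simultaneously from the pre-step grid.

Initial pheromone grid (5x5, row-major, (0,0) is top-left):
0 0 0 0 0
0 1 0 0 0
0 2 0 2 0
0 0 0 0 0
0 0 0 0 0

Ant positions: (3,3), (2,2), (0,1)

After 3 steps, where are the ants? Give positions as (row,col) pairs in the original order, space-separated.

Step 1: ant0:(3,3)->N->(2,3) | ant1:(2,2)->E->(2,3) | ant2:(0,1)->S->(1,1)
  grid max=5 at (2,3)
Step 2: ant0:(2,3)->N->(1,3) | ant1:(2,3)->N->(1,3) | ant2:(1,1)->S->(2,1)
  grid max=4 at (2,3)
Step 3: ant0:(1,3)->S->(2,3) | ant1:(1,3)->S->(2,3) | ant2:(2,1)->N->(1,1)
  grid max=7 at (2,3)

(2,3) (2,3) (1,1)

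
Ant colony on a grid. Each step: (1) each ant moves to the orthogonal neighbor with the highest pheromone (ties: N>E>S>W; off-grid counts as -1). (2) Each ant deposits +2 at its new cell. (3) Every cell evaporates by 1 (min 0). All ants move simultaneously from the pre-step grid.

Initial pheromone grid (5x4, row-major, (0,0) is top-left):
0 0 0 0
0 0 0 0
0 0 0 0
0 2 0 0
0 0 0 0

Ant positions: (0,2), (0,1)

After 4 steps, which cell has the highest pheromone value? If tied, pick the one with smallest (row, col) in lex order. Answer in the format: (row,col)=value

Answer: (0,2)=4

Derivation:
Step 1: ant0:(0,2)->E->(0,3) | ant1:(0,1)->E->(0,2)
  grid max=1 at (0,2)
Step 2: ant0:(0,3)->W->(0,2) | ant1:(0,2)->E->(0,3)
  grid max=2 at (0,2)
Step 3: ant0:(0,2)->E->(0,3) | ant1:(0,3)->W->(0,2)
  grid max=3 at (0,2)
Step 4: ant0:(0,3)->W->(0,2) | ant1:(0,2)->E->(0,3)
  grid max=4 at (0,2)
Final grid:
  0 0 4 4
  0 0 0 0
  0 0 0 0
  0 0 0 0
  0 0 0 0
Max pheromone 4 at (0,2)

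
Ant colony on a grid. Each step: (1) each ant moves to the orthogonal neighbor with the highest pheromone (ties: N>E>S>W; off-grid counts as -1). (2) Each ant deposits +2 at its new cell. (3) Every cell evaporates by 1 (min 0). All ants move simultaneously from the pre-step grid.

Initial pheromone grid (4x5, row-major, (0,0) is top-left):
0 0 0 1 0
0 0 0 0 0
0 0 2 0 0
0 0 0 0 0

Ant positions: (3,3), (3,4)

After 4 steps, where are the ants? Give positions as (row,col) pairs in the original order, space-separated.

Step 1: ant0:(3,3)->N->(2,3) | ant1:(3,4)->N->(2,4)
  grid max=1 at (2,2)
Step 2: ant0:(2,3)->E->(2,4) | ant1:(2,4)->W->(2,3)
  grid max=2 at (2,3)
Step 3: ant0:(2,4)->W->(2,3) | ant1:(2,3)->E->(2,4)
  grid max=3 at (2,3)
Step 4: ant0:(2,3)->E->(2,4) | ant1:(2,4)->W->(2,3)
  grid max=4 at (2,3)

(2,4) (2,3)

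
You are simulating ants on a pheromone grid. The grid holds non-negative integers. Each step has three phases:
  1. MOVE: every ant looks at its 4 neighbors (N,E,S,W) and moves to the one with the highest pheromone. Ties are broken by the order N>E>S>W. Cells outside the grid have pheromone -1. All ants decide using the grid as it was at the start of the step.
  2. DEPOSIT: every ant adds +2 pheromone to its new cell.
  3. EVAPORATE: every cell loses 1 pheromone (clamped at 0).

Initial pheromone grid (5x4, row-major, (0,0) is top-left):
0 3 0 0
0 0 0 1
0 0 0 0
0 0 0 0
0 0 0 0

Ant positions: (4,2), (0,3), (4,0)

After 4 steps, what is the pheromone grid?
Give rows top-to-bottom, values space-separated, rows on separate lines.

After step 1: ants at (3,2),(1,3),(3,0)
  0 2 0 0
  0 0 0 2
  0 0 0 0
  1 0 1 0
  0 0 0 0
After step 2: ants at (2,2),(0,3),(2,0)
  0 1 0 1
  0 0 0 1
  1 0 1 0
  0 0 0 0
  0 0 0 0
After step 3: ants at (1,2),(1,3),(1,0)
  0 0 0 0
  1 0 1 2
  0 0 0 0
  0 0 0 0
  0 0 0 0
After step 4: ants at (1,3),(1,2),(0,0)
  1 0 0 0
  0 0 2 3
  0 0 0 0
  0 0 0 0
  0 0 0 0

1 0 0 0
0 0 2 3
0 0 0 0
0 0 0 0
0 0 0 0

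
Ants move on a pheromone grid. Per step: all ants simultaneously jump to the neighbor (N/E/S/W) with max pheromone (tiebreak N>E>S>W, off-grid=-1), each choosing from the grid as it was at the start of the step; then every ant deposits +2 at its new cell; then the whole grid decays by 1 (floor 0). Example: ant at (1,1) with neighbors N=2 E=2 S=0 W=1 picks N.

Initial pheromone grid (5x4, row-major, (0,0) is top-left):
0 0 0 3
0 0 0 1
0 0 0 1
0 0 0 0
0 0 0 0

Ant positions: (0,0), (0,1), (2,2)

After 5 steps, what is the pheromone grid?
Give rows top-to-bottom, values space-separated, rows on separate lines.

After step 1: ants at (0,1),(0,2),(2,3)
  0 1 1 2
  0 0 0 0
  0 0 0 2
  0 0 0 0
  0 0 0 0
After step 2: ants at (0,2),(0,3),(1,3)
  0 0 2 3
  0 0 0 1
  0 0 0 1
  0 0 0 0
  0 0 0 0
After step 3: ants at (0,3),(0,2),(0,3)
  0 0 3 6
  0 0 0 0
  0 0 0 0
  0 0 0 0
  0 0 0 0
After step 4: ants at (0,2),(0,3),(0,2)
  0 0 6 7
  0 0 0 0
  0 0 0 0
  0 0 0 0
  0 0 0 0
After step 5: ants at (0,3),(0,2),(0,3)
  0 0 7 10
  0 0 0 0
  0 0 0 0
  0 0 0 0
  0 0 0 0

0 0 7 10
0 0 0 0
0 0 0 0
0 0 0 0
0 0 0 0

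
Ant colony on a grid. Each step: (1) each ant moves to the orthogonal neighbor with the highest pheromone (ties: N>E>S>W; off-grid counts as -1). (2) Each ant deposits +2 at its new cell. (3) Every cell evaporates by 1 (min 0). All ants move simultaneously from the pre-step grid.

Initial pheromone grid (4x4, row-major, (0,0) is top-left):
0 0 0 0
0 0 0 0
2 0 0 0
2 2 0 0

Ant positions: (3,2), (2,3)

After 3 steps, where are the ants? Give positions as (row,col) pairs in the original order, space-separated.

Step 1: ant0:(3,2)->W->(3,1) | ant1:(2,3)->N->(1,3)
  grid max=3 at (3,1)
Step 2: ant0:(3,1)->W->(3,0) | ant1:(1,3)->N->(0,3)
  grid max=2 at (3,0)
Step 3: ant0:(3,0)->E->(3,1) | ant1:(0,3)->S->(1,3)
  grid max=3 at (3,1)

(3,1) (1,3)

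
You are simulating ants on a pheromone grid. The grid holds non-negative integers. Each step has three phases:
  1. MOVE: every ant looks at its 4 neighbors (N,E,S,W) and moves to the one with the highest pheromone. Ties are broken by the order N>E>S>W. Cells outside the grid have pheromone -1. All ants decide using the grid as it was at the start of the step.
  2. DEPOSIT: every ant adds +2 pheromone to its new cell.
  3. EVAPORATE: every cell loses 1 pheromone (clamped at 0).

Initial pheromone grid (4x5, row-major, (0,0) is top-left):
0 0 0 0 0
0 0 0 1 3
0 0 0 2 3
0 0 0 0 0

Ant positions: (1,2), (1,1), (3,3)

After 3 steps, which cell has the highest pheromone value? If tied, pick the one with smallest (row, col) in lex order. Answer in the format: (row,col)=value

Step 1: ant0:(1,2)->E->(1,3) | ant1:(1,1)->N->(0,1) | ant2:(3,3)->N->(2,3)
  grid max=3 at (2,3)
Step 2: ant0:(1,3)->S->(2,3) | ant1:(0,1)->E->(0,2) | ant2:(2,3)->N->(1,3)
  grid max=4 at (2,3)
Step 3: ant0:(2,3)->N->(1,3) | ant1:(0,2)->E->(0,3) | ant2:(1,3)->S->(2,3)
  grid max=5 at (2,3)
Final grid:
  0 0 0 1 0
  0 0 0 4 0
  0 0 0 5 0
  0 0 0 0 0
Max pheromone 5 at (2,3)

Answer: (2,3)=5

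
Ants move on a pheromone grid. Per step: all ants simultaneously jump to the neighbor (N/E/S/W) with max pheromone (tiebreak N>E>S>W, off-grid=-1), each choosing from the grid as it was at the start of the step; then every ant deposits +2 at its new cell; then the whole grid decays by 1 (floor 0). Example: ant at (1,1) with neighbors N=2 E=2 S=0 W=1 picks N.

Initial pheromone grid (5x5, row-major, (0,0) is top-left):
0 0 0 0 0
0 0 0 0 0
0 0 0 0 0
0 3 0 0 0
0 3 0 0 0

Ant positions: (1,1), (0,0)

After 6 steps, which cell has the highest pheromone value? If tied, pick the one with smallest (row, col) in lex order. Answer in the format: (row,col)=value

Step 1: ant0:(1,1)->N->(0,1) | ant1:(0,0)->E->(0,1)
  grid max=3 at (0,1)
Step 2: ant0:(0,1)->E->(0,2) | ant1:(0,1)->E->(0,2)
  grid max=3 at (0,2)
Step 3: ant0:(0,2)->W->(0,1) | ant1:(0,2)->W->(0,1)
  grid max=5 at (0,1)
Step 4: ant0:(0,1)->E->(0,2) | ant1:(0,1)->E->(0,2)
  grid max=5 at (0,2)
Step 5: ant0:(0,2)->W->(0,1) | ant1:(0,2)->W->(0,1)
  grid max=7 at (0,1)
Step 6: ant0:(0,1)->E->(0,2) | ant1:(0,1)->E->(0,2)
  grid max=7 at (0,2)
Final grid:
  0 6 7 0 0
  0 0 0 0 0
  0 0 0 0 0
  0 0 0 0 0
  0 0 0 0 0
Max pheromone 7 at (0,2)

Answer: (0,2)=7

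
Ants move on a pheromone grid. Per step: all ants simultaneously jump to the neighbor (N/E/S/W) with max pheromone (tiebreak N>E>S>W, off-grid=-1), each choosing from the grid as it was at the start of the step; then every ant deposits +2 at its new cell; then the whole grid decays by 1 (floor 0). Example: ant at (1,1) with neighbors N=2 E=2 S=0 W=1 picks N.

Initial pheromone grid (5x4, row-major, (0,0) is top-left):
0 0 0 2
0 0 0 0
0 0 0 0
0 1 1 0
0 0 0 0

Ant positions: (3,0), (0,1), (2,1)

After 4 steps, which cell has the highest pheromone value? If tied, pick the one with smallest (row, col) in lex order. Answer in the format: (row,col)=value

Step 1: ant0:(3,0)->E->(3,1) | ant1:(0,1)->E->(0,2) | ant2:(2,1)->S->(3,1)
  grid max=4 at (3,1)
Step 2: ant0:(3,1)->N->(2,1) | ant1:(0,2)->E->(0,3) | ant2:(3,1)->N->(2,1)
  grid max=3 at (2,1)
Step 3: ant0:(2,1)->S->(3,1) | ant1:(0,3)->S->(1,3) | ant2:(2,1)->S->(3,1)
  grid max=6 at (3,1)
Step 4: ant0:(3,1)->N->(2,1) | ant1:(1,3)->N->(0,3) | ant2:(3,1)->N->(2,1)
  grid max=5 at (2,1)
Final grid:
  0 0 0 2
  0 0 0 0
  0 5 0 0
  0 5 0 0
  0 0 0 0
Max pheromone 5 at (2,1)

Answer: (2,1)=5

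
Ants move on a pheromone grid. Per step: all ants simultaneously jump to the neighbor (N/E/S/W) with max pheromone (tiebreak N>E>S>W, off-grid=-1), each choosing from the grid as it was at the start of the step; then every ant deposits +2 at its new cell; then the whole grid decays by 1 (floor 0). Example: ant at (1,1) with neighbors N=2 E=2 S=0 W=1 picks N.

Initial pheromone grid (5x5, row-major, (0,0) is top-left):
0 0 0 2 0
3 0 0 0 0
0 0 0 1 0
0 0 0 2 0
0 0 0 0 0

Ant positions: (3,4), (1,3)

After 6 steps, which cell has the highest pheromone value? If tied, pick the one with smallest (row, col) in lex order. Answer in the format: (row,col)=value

Answer: (0,3)=2

Derivation:
Step 1: ant0:(3,4)->W->(3,3) | ant1:(1,3)->N->(0,3)
  grid max=3 at (0,3)
Step 2: ant0:(3,3)->N->(2,3) | ant1:(0,3)->E->(0,4)
  grid max=2 at (0,3)
Step 3: ant0:(2,3)->S->(3,3) | ant1:(0,4)->W->(0,3)
  grid max=3 at (0,3)
Step 4: ant0:(3,3)->N->(2,3) | ant1:(0,3)->E->(0,4)
  grid max=2 at (0,3)
Step 5: ant0:(2,3)->S->(3,3) | ant1:(0,4)->W->(0,3)
  grid max=3 at (0,3)
Step 6: ant0:(3,3)->N->(2,3) | ant1:(0,3)->E->(0,4)
  grid max=2 at (0,3)
Final grid:
  0 0 0 2 1
  0 0 0 0 0
  0 0 0 1 0
  0 0 0 2 0
  0 0 0 0 0
Max pheromone 2 at (0,3)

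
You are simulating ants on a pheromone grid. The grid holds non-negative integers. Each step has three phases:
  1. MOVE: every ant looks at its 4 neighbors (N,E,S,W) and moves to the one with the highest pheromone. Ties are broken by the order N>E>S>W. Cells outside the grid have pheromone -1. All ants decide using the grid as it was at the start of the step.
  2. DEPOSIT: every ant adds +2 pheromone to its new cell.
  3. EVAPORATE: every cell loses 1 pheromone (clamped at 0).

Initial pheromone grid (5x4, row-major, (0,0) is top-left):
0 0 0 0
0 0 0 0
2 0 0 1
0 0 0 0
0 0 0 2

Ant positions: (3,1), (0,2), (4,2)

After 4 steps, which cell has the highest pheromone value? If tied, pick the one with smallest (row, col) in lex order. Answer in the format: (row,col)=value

Answer: (2,0)=2

Derivation:
Step 1: ant0:(3,1)->N->(2,1) | ant1:(0,2)->E->(0,3) | ant2:(4,2)->E->(4,3)
  grid max=3 at (4,3)
Step 2: ant0:(2,1)->W->(2,0) | ant1:(0,3)->S->(1,3) | ant2:(4,3)->N->(3,3)
  grid max=2 at (2,0)
Step 3: ant0:(2,0)->N->(1,0) | ant1:(1,3)->N->(0,3) | ant2:(3,3)->S->(4,3)
  grid max=3 at (4,3)
Step 4: ant0:(1,0)->S->(2,0) | ant1:(0,3)->S->(1,3) | ant2:(4,3)->N->(3,3)
  grid max=2 at (2,0)
Final grid:
  0 0 0 0
  0 0 0 1
  2 0 0 0
  0 0 0 1
  0 0 0 2
Max pheromone 2 at (2,0)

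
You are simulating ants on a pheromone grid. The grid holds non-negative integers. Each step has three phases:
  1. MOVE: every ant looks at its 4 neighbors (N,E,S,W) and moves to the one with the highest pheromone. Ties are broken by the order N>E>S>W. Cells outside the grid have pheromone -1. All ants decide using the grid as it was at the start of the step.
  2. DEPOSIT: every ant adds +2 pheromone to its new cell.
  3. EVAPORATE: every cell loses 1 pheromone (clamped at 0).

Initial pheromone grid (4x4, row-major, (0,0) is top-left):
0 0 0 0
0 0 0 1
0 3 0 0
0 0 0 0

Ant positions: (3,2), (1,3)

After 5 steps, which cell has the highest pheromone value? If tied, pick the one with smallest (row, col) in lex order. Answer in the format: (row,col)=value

Answer: (2,1)=2

Derivation:
Step 1: ant0:(3,2)->N->(2,2) | ant1:(1,3)->N->(0,3)
  grid max=2 at (2,1)
Step 2: ant0:(2,2)->W->(2,1) | ant1:(0,3)->S->(1,3)
  grid max=3 at (2,1)
Step 3: ant0:(2,1)->N->(1,1) | ant1:(1,3)->N->(0,3)
  grid max=2 at (2,1)
Step 4: ant0:(1,1)->S->(2,1) | ant1:(0,3)->S->(1,3)
  grid max=3 at (2,1)
Step 5: ant0:(2,1)->N->(1,1) | ant1:(1,3)->N->(0,3)
  grid max=2 at (2,1)
Final grid:
  0 0 0 1
  0 1 0 0
  0 2 0 0
  0 0 0 0
Max pheromone 2 at (2,1)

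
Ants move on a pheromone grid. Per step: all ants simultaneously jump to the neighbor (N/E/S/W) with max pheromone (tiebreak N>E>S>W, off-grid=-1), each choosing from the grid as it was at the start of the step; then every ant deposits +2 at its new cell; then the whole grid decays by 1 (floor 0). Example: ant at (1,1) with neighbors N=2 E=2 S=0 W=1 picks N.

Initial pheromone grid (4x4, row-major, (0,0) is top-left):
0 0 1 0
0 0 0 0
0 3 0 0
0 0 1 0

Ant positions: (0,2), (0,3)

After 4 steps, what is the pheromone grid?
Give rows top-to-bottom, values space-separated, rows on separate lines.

After step 1: ants at (0,3),(0,2)
  0 0 2 1
  0 0 0 0
  0 2 0 0
  0 0 0 0
After step 2: ants at (0,2),(0,3)
  0 0 3 2
  0 0 0 0
  0 1 0 0
  0 0 0 0
After step 3: ants at (0,3),(0,2)
  0 0 4 3
  0 0 0 0
  0 0 0 0
  0 0 0 0
After step 4: ants at (0,2),(0,3)
  0 0 5 4
  0 0 0 0
  0 0 0 0
  0 0 0 0

0 0 5 4
0 0 0 0
0 0 0 0
0 0 0 0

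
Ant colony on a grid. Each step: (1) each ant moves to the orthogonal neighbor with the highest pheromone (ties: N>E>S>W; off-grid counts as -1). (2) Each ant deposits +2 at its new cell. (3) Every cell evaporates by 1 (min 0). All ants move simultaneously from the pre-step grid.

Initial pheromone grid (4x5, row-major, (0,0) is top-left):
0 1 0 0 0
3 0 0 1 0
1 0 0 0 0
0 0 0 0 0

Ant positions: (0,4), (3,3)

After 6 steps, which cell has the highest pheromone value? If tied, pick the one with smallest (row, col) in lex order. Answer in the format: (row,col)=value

Answer: (0,4)=5

Derivation:
Step 1: ant0:(0,4)->S->(1,4) | ant1:(3,3)->N->(2,3)
  grid max=2 at (1,0)
Step 2: ant0:(1,4)->N->(0,4) | ant1:(2,3)->N->(1,3)
  grid max=1 at (0,4)
Step 3: ant0:(0,4)->S->(1,4) | ant1:(1,3)->N->(0,3)
  grid max=1 at (0,3)
Step 4: ant0:(1,4)->N->(0,4) | ant1:(0,3)->E->(0,4)
  grid max=3 at (0,4)
Step 5: ant0:(0,4)->S->(1,4) | ant1:(0,4)->S->(1,4)
  grid max=3 at (1,4)
Step 6: ant0:(1,4)->N->(0,4) | ant1:(1,4)->N->(0,4)
  grid max=5 at (0,4)
Final grid:
  0 0 0 0 5
  0 0 0 0 2
  0 0 0 0 0
  0 0 0 0 0
Max pheromone 5 at (0,4)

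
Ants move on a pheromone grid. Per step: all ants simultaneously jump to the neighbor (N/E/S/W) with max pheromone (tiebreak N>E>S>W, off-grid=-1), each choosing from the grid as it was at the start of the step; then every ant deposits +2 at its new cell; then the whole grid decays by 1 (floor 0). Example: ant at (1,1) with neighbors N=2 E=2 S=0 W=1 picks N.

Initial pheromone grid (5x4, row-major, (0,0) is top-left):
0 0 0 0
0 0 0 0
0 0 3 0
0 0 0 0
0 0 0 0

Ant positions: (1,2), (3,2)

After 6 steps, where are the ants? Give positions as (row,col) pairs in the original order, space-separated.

Step 1: ant0:(1,2)->S->(2,2) | ant1:(3,2)->N->(2,2)
  grid max=6 at (2,2)
Step 2: ant0:(2,2)->N->(1,2) | ant1:(2,2)->N->(1,2)
  grid max=5 at (2,2)
Step 3: ant0:(1,2)->S->(2,2) | ant1:(1,2)->S->(2,2)
  grid max=8 at (2,2)
Step 4: ant0:(2,2)->N->(1,2) | ant1:(2,2)->N->(1,2)
  grid max=7 at (2,2)
Step 5: ant0:(1,2)->S->(2,2) | ant1:(1,2)->S->(2,2)
  grid max=10 at (2,2)
Step 6: ant0:(2,2)->N->(1,2) | ant1:(2,2)->N->(1,2)
  grid max=9 at (2,2)

(1,2) (1,2)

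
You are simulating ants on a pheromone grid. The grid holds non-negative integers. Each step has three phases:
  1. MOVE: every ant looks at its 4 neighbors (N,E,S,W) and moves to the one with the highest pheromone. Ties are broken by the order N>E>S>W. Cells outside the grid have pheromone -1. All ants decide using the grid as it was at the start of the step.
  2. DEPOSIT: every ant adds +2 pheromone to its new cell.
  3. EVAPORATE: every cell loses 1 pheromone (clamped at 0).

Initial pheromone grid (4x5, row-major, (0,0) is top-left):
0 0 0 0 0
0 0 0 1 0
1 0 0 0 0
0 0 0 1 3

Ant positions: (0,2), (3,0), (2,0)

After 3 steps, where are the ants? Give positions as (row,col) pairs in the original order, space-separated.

Step 1: ant0:(0,2)->E->(0,3) | ant1:(3,0)->N->(2,0) | ant2:(2,0)->N->(1,0)
  grid max=2 at (2,0)
Step 2: ant0:(0,3)->E->(0,4) | ant1:(2,0)->N->(1,0) | ant2:(1,0)->S->(2,0)
  grid max=3 at (2,0)
Step 3: ant0:(0,4)->S->(1,4) | ant1:(1,0)->S->(2,0) | ant2:(2,0)->N->(1,0)
  grid max=4 at (2,0)

(1,4) (2,0) (1,0)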